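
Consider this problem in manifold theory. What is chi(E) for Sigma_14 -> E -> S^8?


chi(S^8) = 2 (n even), chi(Sigma_14) = 2 - 2*14 = -26.
chi(E) = 2 * (-26) = -52

-52


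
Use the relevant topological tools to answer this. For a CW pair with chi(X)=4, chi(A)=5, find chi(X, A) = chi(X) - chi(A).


Relative Euler characteristic: chi(X, A) = chi(X) - chi(A).
= 4 - (5) = -1

-1


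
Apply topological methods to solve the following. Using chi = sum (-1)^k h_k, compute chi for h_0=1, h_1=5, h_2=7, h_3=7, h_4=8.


Handles of index k contribute (-1)^k to chi (same as CW cells).
chi = (1) + (-5) + (7) + (-7) + (8) = 4

4


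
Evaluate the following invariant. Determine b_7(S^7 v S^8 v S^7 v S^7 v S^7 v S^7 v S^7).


For a wedge of spheres, H_k (k>0) is free on one generator per sphere of dimension k.
Spheres of dimension 7: count = 6.
b_7 = 6

6


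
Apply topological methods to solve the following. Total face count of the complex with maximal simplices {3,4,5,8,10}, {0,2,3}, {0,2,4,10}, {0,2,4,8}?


Each maximal simplex on m vertices has 2^m - 1 nonempty faces.
Take the union (dedupe shared faces).
Total distinct faces = 52

52


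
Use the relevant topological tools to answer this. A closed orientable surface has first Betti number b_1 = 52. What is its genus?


For a closed orientable surface: b_1 = 2g.
52 = 2g
g = 52 / 2 = 26

26


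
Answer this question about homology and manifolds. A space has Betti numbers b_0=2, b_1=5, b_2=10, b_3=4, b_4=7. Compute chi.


chi = sum_k (-1)^k b_k.
= (2) + (-5) + (10) + (-4) + (7)
= 10

10


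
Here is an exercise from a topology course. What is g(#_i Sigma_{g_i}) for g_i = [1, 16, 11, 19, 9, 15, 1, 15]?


Genus is additive under connected sum of orientable surfaces.
g = 1 + 16 + 11 + 19 + 9 + 15 + 1 + 15 = 87

87


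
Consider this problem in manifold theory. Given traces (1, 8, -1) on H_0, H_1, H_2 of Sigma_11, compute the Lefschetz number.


L(f) = tr(f_0*) - tr(f_1*) + tr(f_2*).
= 1 - (8) + (-1)
= -8

-8


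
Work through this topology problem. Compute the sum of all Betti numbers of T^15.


b_k(T^15) = C(15,k), so the sum over k is sum_k C(15,k) = 2^15.
Total = 2^15 = 32768

32768


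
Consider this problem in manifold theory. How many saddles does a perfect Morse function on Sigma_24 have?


A perfect Morse function has m_k = b_k.
For Sigma_24: b_0=1, b_1=2g=48, b_2=1.
Saddles m_1 = 2g = 48

48


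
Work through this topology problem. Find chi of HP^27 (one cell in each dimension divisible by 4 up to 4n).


HP^27 has one cell in each dimension 0, 4, ..., 4*27 (27+1 cells, all even-dim).
chi = 27 + 1 = 28

28


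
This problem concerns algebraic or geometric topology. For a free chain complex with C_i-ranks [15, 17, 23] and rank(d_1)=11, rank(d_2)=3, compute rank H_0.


rank H_k = rank(ker d_k) - rank(im d_{k+1}).
rank(ker d_0) = rank(C_0) - rank(d_0) = 15 - 0 = 15.
rank(im d_{0+1}) = 11.
rank H_0 = 15 - 11 = 4

4


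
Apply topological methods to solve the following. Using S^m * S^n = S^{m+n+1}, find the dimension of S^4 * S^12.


Join of spheres: S^m * S^n = S^{m+n+1}.
dim = 4 + 12 + 1 = 17

17


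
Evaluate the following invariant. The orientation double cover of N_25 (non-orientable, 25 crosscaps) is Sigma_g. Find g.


chi(N_25) = 2 - 25 = -23.
Double cover: chi(Sigma_g) = 2 * chi(N_25) = 2*(-23) = -46.
2 - 2g = -46, so g = (2 - (-46))/2 = 48/2 = 24

24


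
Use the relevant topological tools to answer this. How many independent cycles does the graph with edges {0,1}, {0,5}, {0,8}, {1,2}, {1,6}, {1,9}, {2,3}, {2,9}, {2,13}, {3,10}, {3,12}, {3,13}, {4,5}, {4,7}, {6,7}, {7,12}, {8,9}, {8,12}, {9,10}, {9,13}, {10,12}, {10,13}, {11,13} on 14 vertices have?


b_1 = E - V + (number of components).
E = 23, V = 14, components = 1.
b_1 = 23 - 14 + 1 = 10

10


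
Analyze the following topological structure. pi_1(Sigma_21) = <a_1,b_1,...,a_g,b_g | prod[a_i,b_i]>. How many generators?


Standard presentation: pi_1(Sigma_g) = <a_1,b_1,...,a_g,b_g | [a_1,b_1]...[a_g,b_g] = 1>.
Number of generators = 2g = 2*21 = 42

42


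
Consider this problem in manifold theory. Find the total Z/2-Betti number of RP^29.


H^k(RP^29; Z/2) = Z/2 for each 0 <= k <= 29.
Total dimension = 29 + 1 = 30

30


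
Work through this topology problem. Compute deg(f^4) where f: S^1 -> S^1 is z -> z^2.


deg(f) = 2. Degree is multiplicative: deg(f^4) = (deg f)^4.
deg(f^4) = (2)^4 = 16

16


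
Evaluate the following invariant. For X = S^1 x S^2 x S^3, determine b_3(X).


Each S^d has Poincare polynomial 1 + t^d.
The product S^1 x S^2 x S^3 has Poincare polynomial prod(1+t^d_i).
Expanding: b_0=1, b_1=1, b_2=1, b_3=2, b_4=1, b_5=1, b_6=1.
b_3 = 2

2


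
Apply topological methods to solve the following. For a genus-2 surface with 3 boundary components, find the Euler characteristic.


For a compact orientable surface with genus g and b boundary components: chi = 2 - 2g - b.
chi = 2 - 2*2 - 3 = 2 - 4 - 3 = -5

-5


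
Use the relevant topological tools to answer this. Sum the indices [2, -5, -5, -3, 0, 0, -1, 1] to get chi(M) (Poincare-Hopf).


Poincare-Hopf: chi(M) = sum of indices of zeros.
chi = (2) + (-5) + (-5) + (-3) + (0) + (0) + (-1) + (1) = -11

-11


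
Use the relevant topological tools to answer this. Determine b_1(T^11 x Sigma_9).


pi_1(A x B) = pi_1(A) x pi_1(B); rank of abelianization = b_1.
b_1(T^11) = 11, b_1(Sigma_9) = 2*9 = 18.
b_1(product) = 11 + 18 = 29

29


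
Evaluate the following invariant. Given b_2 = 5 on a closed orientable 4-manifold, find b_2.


Poincare duality for closed orientable n-manifolds: b_k = b_{n-k}.
Here n = 4, so b_2 = b_2 = 5

5


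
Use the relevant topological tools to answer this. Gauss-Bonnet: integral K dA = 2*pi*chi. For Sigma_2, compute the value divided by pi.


Gauss-Bonnet: integral K dA = 2*pi*chi(M).
chi(Sigma_2) = 2 - 2*2 = -2.
(integral K dA)/pi = 2*chi = 2*(-2) = -4

-4


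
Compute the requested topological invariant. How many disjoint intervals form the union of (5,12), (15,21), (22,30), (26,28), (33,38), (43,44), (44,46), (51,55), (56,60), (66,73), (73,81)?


Sort and merge overlapping open intervals.
Merged: (5,12), (15,21), (22,30), (33,38), (43,44), (44,46), (51,55), (56,60), (66,73), (73,81).
Number of components = 10

10


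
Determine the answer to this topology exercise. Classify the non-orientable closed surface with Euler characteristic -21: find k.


chi = 2 - k for closed non-orientable surfaces with k crosscaps.
-21 = 2 - k
k = 2 - (-21) = 23

23


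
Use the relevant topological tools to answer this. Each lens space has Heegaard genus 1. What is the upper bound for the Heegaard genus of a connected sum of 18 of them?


Heegaard genus satisfies g(A#B) <= g(A) + g(B).
Each lens space has g = 1.
Upper bound: 18 * 1 = 18

18


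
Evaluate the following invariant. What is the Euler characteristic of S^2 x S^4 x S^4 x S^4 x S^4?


chi is multiplicative: chi(X x Y) = chi(X) chi(Y).
Each even-dim sphere has chi = 2. There are 5 factors.
chi = 2^5 = 32

32


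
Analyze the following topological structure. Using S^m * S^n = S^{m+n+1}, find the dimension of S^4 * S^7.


Join of spheres: S^m * S^n = S^{m+n+1}.
dim = 4 + 7 + 1 = 12

12


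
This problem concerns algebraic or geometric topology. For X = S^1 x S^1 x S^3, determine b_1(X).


Each S^d has Poincare polynomial 1 + t^d.
The product S^1 x S^1 x S^3 has Poincare polynomial prod(1+t^d_i).
Expanding: b_0=1, b_1=2, b_2=1, b_3=1, b_4=2, b_5=1.
b_1 = 2

2


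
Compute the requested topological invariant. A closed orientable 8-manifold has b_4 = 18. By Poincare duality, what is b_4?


Poincare duality for closed orientable n-manifolds: b_k = b_{n-k}.
Here n = 8, so b_4 = b_4 = 18

18


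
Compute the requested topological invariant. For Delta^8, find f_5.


Delta^8 has 8+1 vertices. A 5-face is a choice of 5+1 vertices.
f_5 = C(8+1, 5+1) = C(9,6) = 84

84


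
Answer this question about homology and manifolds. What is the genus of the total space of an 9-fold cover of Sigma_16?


For an n-sheeted cover: chi(E) = n * chi(B).
chi(Sigma_16) = 2 - 2*16 = -30.
chi(E) = 9 * (-30) = -270.
genus(E) = (2 - chi(E))/2 = (2 - (-270))/2 = 272/2 = 136

136


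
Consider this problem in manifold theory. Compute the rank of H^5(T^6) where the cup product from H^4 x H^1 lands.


Cup product: H^p x H^q -> H^{p+q}; here p+q = 4+1 = 5.
rank H^k(T^n) = C(n,k).
C(6,5) = 6

6


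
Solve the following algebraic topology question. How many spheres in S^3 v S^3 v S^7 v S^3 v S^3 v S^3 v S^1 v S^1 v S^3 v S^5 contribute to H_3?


For a wedge of spheres, H_k (k>0) is free on one generator per sphere of dimension k.
Spheres of dimension 3: count = 6.
b_3 = 6

6


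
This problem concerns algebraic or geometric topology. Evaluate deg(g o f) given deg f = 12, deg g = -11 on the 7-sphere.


Degree is multiplicative under composition: deg(g o f) = deg(g) * deg(f).
= -11 * 12 = -132

-132


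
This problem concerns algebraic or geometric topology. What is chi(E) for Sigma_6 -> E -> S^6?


chi(S^6) = 2 (n even), chi(Sigma_6) = 2 - 2*6 = -10.
chi(E) = 2 * (-10) = -20

-20


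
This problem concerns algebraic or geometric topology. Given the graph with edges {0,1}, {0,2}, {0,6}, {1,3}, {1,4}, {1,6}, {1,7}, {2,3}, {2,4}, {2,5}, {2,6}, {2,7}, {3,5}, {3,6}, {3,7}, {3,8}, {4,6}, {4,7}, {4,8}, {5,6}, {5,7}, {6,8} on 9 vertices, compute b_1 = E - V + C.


b_1 = E - V + (number of components).
E = 22, V = 9, components = 1.
b_1 = 22 - 9 + 1 = 14

14


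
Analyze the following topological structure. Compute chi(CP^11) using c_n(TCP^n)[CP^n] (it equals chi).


For any closed oriented manifold, <e(TM),[M]> = chi(M).
chi(CP^11) = 11+1 = 12

12


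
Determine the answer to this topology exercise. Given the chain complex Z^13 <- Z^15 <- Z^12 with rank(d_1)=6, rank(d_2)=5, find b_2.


rank H_k = rank(ker d_k) - rank(im d_{k+1}).
rank(ker d_2) = rank(C_2) - rank(d_2) = 12 - 5 = 7.
rank(im d_{2+1}) = 0.
rank H_2 = 7 - 0 = 7

7


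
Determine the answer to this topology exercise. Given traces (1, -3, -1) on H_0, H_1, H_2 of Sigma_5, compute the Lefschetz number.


L(f) = tr(f_0*) - tr(f_1*) + tr(f_2*).
= 1 - (-3) + (-1)
= 3

3


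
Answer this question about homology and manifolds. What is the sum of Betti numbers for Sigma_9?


For Sigma_9: b_0 = 1, b_1 = 2g = 18, b_2 = 1.
Total = 1 + 18 + 1 = 20

20


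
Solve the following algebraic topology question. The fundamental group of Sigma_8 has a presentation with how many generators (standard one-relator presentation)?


Standard presentation: pi_1(Sigma_g) = <a_1,b_1,...,a_g,b_g | [a_1,b_1]...[a_g,b_g] = 1>.
Number of generators = 2g = 2*8 = 16

16


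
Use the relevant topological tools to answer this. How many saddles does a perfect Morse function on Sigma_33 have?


A perfect Morse function has m_k = b_k.
For Sigma_33: b_0=1, b_1=2g=66, b_2=1.
Saddles m_1 = 2g = 66

66


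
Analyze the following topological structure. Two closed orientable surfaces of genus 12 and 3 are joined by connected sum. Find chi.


chi(Sigma_12) = 2 - 2*12 = -22
chi(Sigma_3) = 2 - 2*3 = -4
For surfaces: chi(A#B) = chi(A) + chi(B) - 2.
chi = -22 + -4 - 2 = -28

-28


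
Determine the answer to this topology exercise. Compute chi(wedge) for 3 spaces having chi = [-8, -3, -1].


chi(A v B) = chi(A) + chi(B) - 1 (one point identified).
For 3 spaces: chi = (sum chi_i) - (3 - 1).
sum = -12; chi = -12 - 2 = -14

-14


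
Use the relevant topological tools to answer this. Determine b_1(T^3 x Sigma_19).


pi_1(A x B) = pi_1(A) x pi_1(B); rank of abelianization = b_1.
b_1(T^3) = 3, b_1(Sigma_19) = 2*19 = 38.
b_1(product) = 3 + 38 = 41

41


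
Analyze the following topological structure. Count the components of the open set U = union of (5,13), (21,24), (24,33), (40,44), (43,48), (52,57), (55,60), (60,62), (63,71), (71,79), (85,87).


Sort and merge overlapping open intervals.
Merged: (5,13), (21,24), (24,33), (40,48), (52,60), (60,62), (63,71), (71,79), (85,87).
Number of components = 9

9


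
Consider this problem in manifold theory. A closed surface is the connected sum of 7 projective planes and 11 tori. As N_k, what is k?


Since a >= 1, the sum is non-orientable; each T^2 can be replaced by RP^2 # RP^2 (since T^2#RP^2 = 3RP^2).
Total crosscaps k = 7 + 2*11 = 29.
Check via chi: chi = 7*1 + 11*0 - (7+11-1)*2 = -27 = 2 - k = -27. Consistent.

29


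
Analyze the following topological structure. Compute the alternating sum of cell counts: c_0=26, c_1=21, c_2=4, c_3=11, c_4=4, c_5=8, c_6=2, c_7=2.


chi = sum_k (-1)^k c_k.
= (-1)^0*26 + (-1)^1*21 + (-1)^2*4 + (-1)^3*11 + (-1)^4*4 + (-1)^5*8 + (-1)^6*2 + (-1)^7*2
= (26) + (-21) + (4) + (-11) + (4) + (-8) + (2) + (-2)
= -6

-6


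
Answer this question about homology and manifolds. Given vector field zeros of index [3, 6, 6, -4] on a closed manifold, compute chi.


Poincare-Hopf: chi(M) = sum of indices of zeros.
chi = (3) + (6) + (6) + (-4) = 11

11


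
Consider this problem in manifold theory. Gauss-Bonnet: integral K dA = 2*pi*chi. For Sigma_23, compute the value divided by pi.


Gauss-Bonnet: integral K dA = 2*pi*chi(M).
chi(Sigma_23) = 2 - 2*23 = -44.
(integral K dA)/pi = 2*chi = 2*(-44) = -88

-88


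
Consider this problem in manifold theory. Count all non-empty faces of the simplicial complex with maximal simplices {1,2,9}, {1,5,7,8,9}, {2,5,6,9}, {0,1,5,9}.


Each maximal simplex on m vertices has 2^m - 1 nonempty faces.
Take the union (dedupe shared faces).
Total distinct faces = 53

53


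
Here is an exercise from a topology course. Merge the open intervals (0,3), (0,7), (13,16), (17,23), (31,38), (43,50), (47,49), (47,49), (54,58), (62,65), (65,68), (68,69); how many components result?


Sort and merge overlapping open intervals.
Merged: (0,7), (13,16), (17,23), (31,38), (43,50), (54,58), (62,65), (65,68), (68,69).
Number of components = 9

9


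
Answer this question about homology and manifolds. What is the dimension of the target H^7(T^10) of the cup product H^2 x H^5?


Cup product: H^p x H^q -> H^{p+q}; here p+q = 2+5 = 7.
rank H^k(T^n) = C(n,k).
C(10,7) = 120

120


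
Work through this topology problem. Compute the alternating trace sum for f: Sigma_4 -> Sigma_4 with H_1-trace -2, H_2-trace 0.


L(f) = tr(f_0*) - tr(f_1*) + tr(f_2*).
= 1 - (-2) + (0)
= 3

3


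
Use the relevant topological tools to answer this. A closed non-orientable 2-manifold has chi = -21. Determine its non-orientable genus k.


chi = 2 - k for closed non-orientable surfaces with k crosscaps.
-21 = 2 - k
k = 2 - (-21) = 23

23


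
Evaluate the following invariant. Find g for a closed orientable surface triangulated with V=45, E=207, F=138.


chi = V - E + F = 45 - 207 + 138 = -24
For orientable closed surface: chi = 2 - 2g, so g = (2 - chi)/2.
g = (2 - (-24)) / 2 = 26 / 2 = 13

13


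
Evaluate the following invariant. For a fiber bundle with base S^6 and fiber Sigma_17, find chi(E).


chi(S^6) = 2 (n even), chi(Sigma_17) = 2 - 2*17 = -32.
chi(E) = 2 * (-32) = -64

-64


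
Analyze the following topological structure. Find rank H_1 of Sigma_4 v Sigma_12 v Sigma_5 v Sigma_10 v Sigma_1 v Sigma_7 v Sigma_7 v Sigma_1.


For a wedge X v Y: reduced H_k(X v Y) = H_k(X) + H_k(Y).
Each Sigma_g contributes b_1 = 2g.
b_1 = 8 + 24 + 10 + 20 + 2 + 14 + 14 + 2 = 94

94


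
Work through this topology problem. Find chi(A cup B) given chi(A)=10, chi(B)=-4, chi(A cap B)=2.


chi(A cup B) = chi(A) + chi(B) - chi(A cap B)
= 10 + (-4) - (2)
= 4

4


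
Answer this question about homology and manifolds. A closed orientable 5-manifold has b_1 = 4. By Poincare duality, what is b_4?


Poincare duality for closed orientable n-manifolds: b_k = b_{n-k}.
Here n = 5, so b_4 = b_1 = 4

4


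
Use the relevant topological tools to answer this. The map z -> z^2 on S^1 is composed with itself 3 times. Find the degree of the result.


deg(f) = 2. Degree is multiplicative: deg(f^3) = (deg f)^3.
deg(f^3) = (2)^3 = 8

8


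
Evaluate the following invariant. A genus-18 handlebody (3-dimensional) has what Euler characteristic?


A genus-g handlebody deformation retracts to a wedge of g circles.
chi(vee_g S^1) = 1 - g.
chi(H_18) = 1 - 18 = -17

-17


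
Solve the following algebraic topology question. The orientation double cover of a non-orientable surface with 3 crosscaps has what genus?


chi(N_3) = 2 - 3 = -1.
Double cover: chi(Sigma_g) = 2 * chi(N_3) = 2*(-1) = -2.
2 - 2g = -2, so g = (2 - (-2))/2 = 4/2 = 2

2


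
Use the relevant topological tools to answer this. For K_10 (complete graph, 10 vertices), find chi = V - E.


K_10: V = 10, E = C(10,2) = 45.
chi = V - E = 10 - 45 = -35

-35


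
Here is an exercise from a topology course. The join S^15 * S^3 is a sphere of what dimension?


Join of spheres: S^m * S^n = S^{m+n+1}.
dim = 15 + 3 + 1 = 19

19


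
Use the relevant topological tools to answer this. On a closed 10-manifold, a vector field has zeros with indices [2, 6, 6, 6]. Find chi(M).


Poincare-Hopf: chi(M) = sum of indices of zeros.
chi = (2) + (6) + (6) + (6) = 20

20


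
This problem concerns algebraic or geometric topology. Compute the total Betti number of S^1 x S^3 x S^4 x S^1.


Total Betti number is multiplicative under products.
Each S^d (d>=1) has total Betti number 2.
There are 4 sphere factors.
Total = 2^4 = 16

16


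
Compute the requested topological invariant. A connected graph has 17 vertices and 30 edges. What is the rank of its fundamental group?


For a connected graph: rank(pi_1) = b_1 = E - V + 1 = 1 - chi.
chi = V - E = 17 - 30 = -13.
rank = 1 - (-13) = 30 - 17 + 1 = 14

14


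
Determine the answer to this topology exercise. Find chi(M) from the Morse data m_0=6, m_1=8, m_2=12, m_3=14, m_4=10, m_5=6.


Morse theory: chi(M) = sum_k (-1)^k m_k where m_k = #(index-k critical points).
= (6) + (-8) + (12) + (-14) + (10) + (-6) = 0

0


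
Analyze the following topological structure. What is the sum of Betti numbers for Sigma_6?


For Sigma_6: b_0 = 1, b_1 = 2g = 12, b_2 = 1.
Total = 1 + 12 + 1 = 14

14


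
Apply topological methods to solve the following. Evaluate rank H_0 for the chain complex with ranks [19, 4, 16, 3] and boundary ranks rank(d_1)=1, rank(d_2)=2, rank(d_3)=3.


rank H_k = rank(ker d_k) - rank(im d_{k+1}).
rank(ker d_0) = rank(C_0) - rank(d_0) = 19 - 0 = 19.
rank(im d_{0+1}) = 1.
rank H_0 = 19 - 1 = 18

18


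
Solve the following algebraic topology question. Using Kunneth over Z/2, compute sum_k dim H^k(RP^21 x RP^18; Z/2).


dim H^*(RP^n; Z/2) = n+1 (one Z/2 in each degree 0..n).
Total Betti number is multiplicative.
Total = (21+1) * (18+1) = 22 * 19 = 418

418


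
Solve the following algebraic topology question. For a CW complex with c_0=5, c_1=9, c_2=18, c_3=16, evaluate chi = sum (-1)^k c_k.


chi = sum_k (-1)^k c_k.
= (-1)^0*5 + (-1)^1*9 + (-1)^2*18 + (-1)^3*16
= (5) + (-9) + (18) + (-16)
= -2

-2


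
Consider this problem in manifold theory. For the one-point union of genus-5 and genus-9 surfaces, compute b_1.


For a wedge: H_1(A v B) = H_1(A) + H_1(B).
b_1(Sigma_5) = 10, b_1(Sigma_9) = 18.
b_1 = 10 + 18 = 28

28


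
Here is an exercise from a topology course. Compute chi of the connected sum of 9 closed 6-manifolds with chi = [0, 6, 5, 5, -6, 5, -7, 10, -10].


For n-manifolds: chi(A#B) = chi(A) + chi(B) - chi(S^6).
chi(S^6) = 1 + (-1)^6 = 2.
chi(#) = (sum chi_i) - (9-1)*chi(S^6) = 8 - 8*2 = -8

-8


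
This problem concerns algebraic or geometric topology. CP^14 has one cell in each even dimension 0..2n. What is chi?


CP^14 has one cell in each even dimension 0, 2, ..., 2*14 (14+1 cells total).
All cells are even-dimensional, so chi = number of cells.
chi = 14 + 1 = 15

15


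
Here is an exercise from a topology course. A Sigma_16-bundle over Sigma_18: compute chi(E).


For a fiber bundle F -> E -> B (with CW structure): chi(E) = chi(B) * chi(F).
chi(Sigma_18) = -34, chi(Sigma_16) = -30.
chi(E) = (-34) * (-30) = 1020

1020


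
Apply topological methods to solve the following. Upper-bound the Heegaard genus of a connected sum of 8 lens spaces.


Heegaard genus satisfies g(A#B) <= g(A) + g(B).
Each lens space has g = 1.
Upper bound: 8 * 1 = 8

8


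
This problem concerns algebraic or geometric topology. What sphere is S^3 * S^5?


Join of spheres: S^m * S^n = S^{m+n+1}.
dim = 3 + 5 + 1 = 9

9


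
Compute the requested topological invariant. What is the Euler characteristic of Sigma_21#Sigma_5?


chi(Sigma_21) = 2 - 2*21 = -40
chi(Sigma_5) = 2 - 2*5 = -8
For surfaces: chi(A#B) = chi(A) + chi(B) - 2.
chi = -40 + -8 - 2 = -50

-50


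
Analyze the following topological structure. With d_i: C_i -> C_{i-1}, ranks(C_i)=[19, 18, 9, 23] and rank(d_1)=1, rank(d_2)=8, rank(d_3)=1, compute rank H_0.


rank H_k = rank(ker d_k) - rank(im d_{k+1}).
rank(ker d_0) = rank(C_0) - rank(d_0) = 19 - 0 = 19.
rank(im d_{0+1}) = 1.
rank H_0 = 19 - 1 = 18

18


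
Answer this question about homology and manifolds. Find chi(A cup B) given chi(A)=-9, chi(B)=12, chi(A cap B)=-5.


chi(A cup B) = chi(A) + chi(B) - chi(A cap B)
= -9 + (12) - (-5)
= 8

8


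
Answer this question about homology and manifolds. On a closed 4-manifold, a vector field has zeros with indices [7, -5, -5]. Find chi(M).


Poincare-Hopf: chi(M) = sum of indices of zeros.
chi = (7) + (-5) + (-5) = -3

-3


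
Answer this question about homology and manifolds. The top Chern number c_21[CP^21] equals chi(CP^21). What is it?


For any closed oriented manifold, <e(TM),[M]> = chi(M).
chi(CP^21) = 21+1 = 22

22


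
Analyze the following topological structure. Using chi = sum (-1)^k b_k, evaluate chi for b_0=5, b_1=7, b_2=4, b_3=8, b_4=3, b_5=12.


chi = sum_k (-1)^k b_k.
= (5) + (-7) + (4) + (-8) + (3) + (-12)
= -15

-15


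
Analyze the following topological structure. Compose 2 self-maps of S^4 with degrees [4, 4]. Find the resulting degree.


Degree is multiplicative: deg(composition) = product of degrees.
= (4) * (4) = 16

16


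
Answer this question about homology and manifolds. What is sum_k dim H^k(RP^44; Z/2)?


H^k(RP^44; Z/2) = Z/2 for each 0 <= k <= 44.
Total dimension = 44 + 1 = 45

45


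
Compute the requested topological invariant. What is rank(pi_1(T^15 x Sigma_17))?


pi_1(A x B) = pi_1(A) x pi_1(B); rank of abelianization = b_1.
b_1(T^15) = 15, b_1(Sigma_17) = 2*17 = 34.
b_1(product) = 15 + 34 = 49

49


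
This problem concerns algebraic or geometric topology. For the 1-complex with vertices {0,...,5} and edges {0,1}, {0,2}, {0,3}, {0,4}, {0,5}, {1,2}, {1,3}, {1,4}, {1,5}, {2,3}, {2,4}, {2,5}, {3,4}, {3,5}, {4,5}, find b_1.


b_1 = E - V + (number of components).
E = 15, V = 6, components = 1.
b_1 = 15 - 6 + 1 = 10

10


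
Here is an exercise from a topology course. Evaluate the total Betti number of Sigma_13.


For Sigma_13: b_0 = 1, b_1 = 2g = 26, b_2 = 1.
Total = 1 + 26 + 1 = 28

28


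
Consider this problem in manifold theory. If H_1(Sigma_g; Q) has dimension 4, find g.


For a closed orientable surface: b_1 = 2g.
4 = 2g
g = 4 / 2 = 2

2


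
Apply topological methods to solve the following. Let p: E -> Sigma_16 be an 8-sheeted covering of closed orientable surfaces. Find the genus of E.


For an n-sheeted cover: chi(E) = n * chi(B).
chi(Sigma_16) = 2 - 2*16 = -30.
chi(E) = 8 * (-30) = -240.
genus(E) = (2 - chi(E))/2 = (2 - (-240))/2 = 242/2 = 121

121


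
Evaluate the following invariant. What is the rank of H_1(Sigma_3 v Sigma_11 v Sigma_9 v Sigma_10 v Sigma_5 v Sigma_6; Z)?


For a wedge X v Y: reduced H_k(X v Y) = H_k(X) + H_k(Y).
Each Sigma_g contributes b_1 = 2g.
b_1 = 6 + 22 + 18 + 20 + 10 + 12 = 88

88


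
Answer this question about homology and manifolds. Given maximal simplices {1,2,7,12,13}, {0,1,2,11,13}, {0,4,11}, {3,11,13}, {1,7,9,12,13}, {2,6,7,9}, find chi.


Enumerate all faces; f-vector: f_0=11, f_1=29, f_2=31, f_3=15, f_4=3.
chi = sum (-1)^k f_k = 1

1


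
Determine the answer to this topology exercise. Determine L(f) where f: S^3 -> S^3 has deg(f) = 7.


On S^3: L(f) = tr(f_0*) + (-1)^3 tr(f_3*) = 1 + (-1)^3 * deg(f).
L(f) = 1 + (-1)^3 * 7 = 1 + -7 = -6

-6


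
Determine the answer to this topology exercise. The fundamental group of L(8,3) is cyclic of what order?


pi_1(L(p,q)) = Z/pZ for any q coprime to p.
|pi_1(L(8,3))| = 8

8


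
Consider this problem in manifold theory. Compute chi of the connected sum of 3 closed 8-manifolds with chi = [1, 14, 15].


For n-manifolds: chi(A#B) = chi(A) + chi(B) - chi(S^8).
chi(S^8) = 1 + (-1)^8 = 2.
chi(#) = (sum chi_i) - (3-1)*chi(S^8) = 30 - 2*2 = 26

26


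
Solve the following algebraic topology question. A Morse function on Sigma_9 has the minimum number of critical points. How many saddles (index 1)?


A perfect Morse function has m_k = b_k.
For Sigma_9: b_0=1, b_1=2g=18, b_2=1.
Saddles m_1 = 2g = 18

18


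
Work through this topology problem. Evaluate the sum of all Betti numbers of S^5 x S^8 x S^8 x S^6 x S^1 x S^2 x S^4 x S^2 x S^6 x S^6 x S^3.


Total Betti number is multiplicative under products.
Each S^d (d>=1) has total Betti number 2.
There are 11 sphere factors.
Total = 2^11 = 2048

2048


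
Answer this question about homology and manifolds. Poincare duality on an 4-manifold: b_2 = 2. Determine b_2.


Poincare duality for closed orientable n-manifolds: b_k = b_{n-k}.
Here n = 4, so b_2 = b_2 = 2

2


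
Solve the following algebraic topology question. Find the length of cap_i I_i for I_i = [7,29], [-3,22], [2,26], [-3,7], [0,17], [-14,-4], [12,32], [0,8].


Intersection = [max(a_i), min(b_i)] = [12, -4].
Since 12 > -4, the intersection is empty.
Length = 0

0


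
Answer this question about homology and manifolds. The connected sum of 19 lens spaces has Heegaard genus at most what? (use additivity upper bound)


Heegaard genus satisfies g(A#B) <= g(A) + g(B).
Each lens space has g = 1.
Upper bound: 19 * 1 = 19

19


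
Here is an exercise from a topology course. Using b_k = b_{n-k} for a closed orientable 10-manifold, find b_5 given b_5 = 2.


Poincare duality for closed orientable n-manifolds: b_k = b_{n-k}.
Here n = 10, so b_5 = b_5 = 2

2


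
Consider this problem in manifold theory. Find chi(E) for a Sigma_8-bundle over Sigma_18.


For a fiber bundle F -> E -> B (with CW structure): chi(E) = chi(B) * chi(F).
chi(Sigma_18) = -34, chi(Sigma_8) = -14.
chi(E) = (-34) * (-14) = 476

476


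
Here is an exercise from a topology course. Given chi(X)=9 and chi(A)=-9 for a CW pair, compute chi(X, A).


Relative Euler characteristic: chi(X, A) = chi(X) - chi(A).
= 9 - (-9) = 18

18


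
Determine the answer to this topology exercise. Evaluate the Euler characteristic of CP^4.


CP^4 has one cell in each even dimension 0, 2, ..., 2*4 (4+1 cells total).
All cells are even-dimensional, so chi = number of cells.
chi = 4 + 1 = 5

5


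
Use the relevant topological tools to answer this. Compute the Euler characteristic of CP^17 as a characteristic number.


For any closed oriented manifold, <e(TM),[M]> = chi(M).
chi(CP^17) = 17+1 = 18

18


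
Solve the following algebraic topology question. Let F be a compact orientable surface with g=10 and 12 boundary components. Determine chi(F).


For a compact orientable surface with genus g and b boundary components: chi = 2 - 2g - b.
chi = 2 - 2*10 - 12 = 2 - 20 - 12 = -30

-30


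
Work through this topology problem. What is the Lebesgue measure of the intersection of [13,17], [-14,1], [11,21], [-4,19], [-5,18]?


Intersection = [max(a_i), min(b_i)] = [13, 1].
Since 13 > 1, the intersection is empty.
Length = 0

0


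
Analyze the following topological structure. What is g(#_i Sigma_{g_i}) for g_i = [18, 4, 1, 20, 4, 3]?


Genus is additive under connected sum of orientable surfaces.
g = 18 + 4 + 1 + 20 + 4 + 3 = 50

50


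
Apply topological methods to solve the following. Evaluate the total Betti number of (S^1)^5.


b_k(T^5) = C(5,k), so the sum over k is sum_k C(5,k) = 2^5.
Total = 2^5 = 32

32


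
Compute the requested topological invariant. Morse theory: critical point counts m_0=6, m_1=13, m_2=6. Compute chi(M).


Morse theory: chi(M) = sum_k (-1)^k m_k where m_k = #(index-k critical points).
= (6) + (-13) + (6) = -1

-1


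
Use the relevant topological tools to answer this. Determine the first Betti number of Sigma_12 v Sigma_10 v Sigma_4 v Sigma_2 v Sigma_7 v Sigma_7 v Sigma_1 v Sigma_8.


For a wedge X v Y: reduced H_k(X v Y) = H_k(X) + H_k(Y).
Each Sigma_g contributes b_1 = 2g.
b_1 = 24 + 20 + 8 + 4 + 14 + 14 + 2 + 16 = 102

102


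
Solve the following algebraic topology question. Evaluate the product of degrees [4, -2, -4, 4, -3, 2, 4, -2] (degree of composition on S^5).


Degree is multiplicative: deg(composition) = product of degrees.
= (4) * (-2) * (-4) * (4) * (-3) * (2) * (4) * (-2) = 6144

6144


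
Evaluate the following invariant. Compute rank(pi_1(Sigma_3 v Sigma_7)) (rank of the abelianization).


For a wedge: H_1(A v B) = H_1(A) + H_1(B).
b_1(Sigma_3) = 6, b_1(Sigma_7) = 14.
b_1 = 6 + 14 = 20

20


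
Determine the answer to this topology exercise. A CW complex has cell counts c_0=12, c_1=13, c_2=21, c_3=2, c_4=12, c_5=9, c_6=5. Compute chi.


chi = sum_k (-1)^k c_k.
= (-1)^0*12 + (-1)^1*13 + (-1)^2*21 + (-1)^3*2 + (-1)^4*12 + (-1)^5*9 + (-1)^6*5
= (12) + (-13) + (21) + (-2) + (12) + (-9) + (5)
= 26

26


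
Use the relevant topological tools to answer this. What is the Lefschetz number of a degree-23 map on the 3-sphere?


On S^3: L(f) = tr(f_0*) + (-1)^3 tr(f_3*) = 1 + (-1)^3 * deg(f).
L(f) = 1 + (-1)^3 * 23 = 1 + -23 = -22

-22


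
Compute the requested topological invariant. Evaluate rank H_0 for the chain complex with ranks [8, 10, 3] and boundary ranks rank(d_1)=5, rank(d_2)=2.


rank H_k = rank(ker d_k) - rank(im d_{k+1}).
rank(ker d_0) = rank(C_0) - rank(d_0) = 8 - 0 = 8.
rank(im d_{0+1}) = 5.
rank H_0 = 8 - 5 = 3

3


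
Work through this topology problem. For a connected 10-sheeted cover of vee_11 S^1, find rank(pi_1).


Nielsen-Schreier: an index-n subgroup of F_r is free of rank 1 + n(r-1).
Equivalently: chi(cover) = n*chi(base); chi(vee_r S^1) = 1 - 11 = -10.
chi(E) = 10*(-10) = -100; rank = 1 - chi(E) = 1 - (-100) = 101.
rank = 1 + 10*(11-1) = 1 + 100 = 101

101


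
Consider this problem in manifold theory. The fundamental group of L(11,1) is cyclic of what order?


pi_1(L(p,q)) = Z/pZ for any q coprime to p.
|pi_1(L(11,1))| = 11

11


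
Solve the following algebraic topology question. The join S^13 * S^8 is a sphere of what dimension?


Join of spheres: S^m * S^n = S^{m+n+1}.
dim = 13 + 8 + 1 = 22

22


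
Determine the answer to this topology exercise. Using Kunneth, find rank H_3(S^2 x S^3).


Each S^d has Poincare polynomial 1 + t^d.
The product S^2 x S^3 has Poincare polynomial prod(1+t^d_i).
Expanding: b_0=1, b_2=1, b_3=1, b_5=1.
b_3 = 1

1


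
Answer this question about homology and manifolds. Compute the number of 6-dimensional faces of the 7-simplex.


Delta^7 has 7+1 vertices. A 6-face is a choice of 6+1 vertices.
f_6 = C(7+1, 6+1) = C(8,7) = 8

8


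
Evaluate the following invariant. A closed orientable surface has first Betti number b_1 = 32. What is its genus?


For a closed orientable surface: b_1 = 2g.
32 = 2g
g = 32 / 2 = 16

16


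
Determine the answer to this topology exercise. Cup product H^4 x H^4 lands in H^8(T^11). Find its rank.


Cup product: H^p x H^q -> H^{p+q}; here p+q = 4+4 = 8.
rank H^k(T^n) = C(n,k).
C(11,8) = 165

165


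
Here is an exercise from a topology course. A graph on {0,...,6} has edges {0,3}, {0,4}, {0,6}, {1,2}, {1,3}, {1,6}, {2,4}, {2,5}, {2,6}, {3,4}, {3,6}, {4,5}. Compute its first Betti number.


b_1 = E - V + (number of components).
E = 12, V = 7, components = 1.
b_1 = 12 - 7 + 1 = 6

6


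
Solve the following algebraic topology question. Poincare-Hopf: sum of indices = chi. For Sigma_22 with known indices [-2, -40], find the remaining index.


Poincare-Hopf: sum of indices = chi(M).
chi(Sigma_22) = 2 - 2*22 = -42.
Sum of known indices = -42.
x = chi - (sum known) = -42 - (-42) = 0

0


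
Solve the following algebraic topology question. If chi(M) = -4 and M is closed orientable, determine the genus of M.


chi = 2 - 2g for closed orientable surfaces.
-4 = 2 - 2g
2g = 2 - (-4) = 6
g = 3

3


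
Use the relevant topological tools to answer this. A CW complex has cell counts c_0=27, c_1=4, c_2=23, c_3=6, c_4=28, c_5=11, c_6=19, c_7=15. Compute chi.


chi = sum_k (-1)^k c_k.
= (-1)^0*27 + (-1)^1*4 + (-1)^2*23 + (-1)^3*6 + (-1)^4*28 + (-1)^5*11 + (-1)^6*19 + (-1)^7*15
= (27) + (-4) + (23) + (-6) + (28) + (-11) + (19) + (-15)
= 61

61


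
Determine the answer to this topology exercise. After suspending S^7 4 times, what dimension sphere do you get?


Each suspension raises dimension by 1: Sigma S^n = S^{n+1}.
Sigma^4 S^7 = S^{7+4} = S^11

11


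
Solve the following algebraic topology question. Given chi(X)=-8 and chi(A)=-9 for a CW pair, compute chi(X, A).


Relative Euler characteristic: chi(X, A) = chi(X) - chi(A).
= -8 - (-9) = 1

1


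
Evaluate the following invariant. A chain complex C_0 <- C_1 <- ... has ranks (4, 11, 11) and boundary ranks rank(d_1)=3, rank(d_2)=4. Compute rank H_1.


rank H_k = rank(ker d_k) - rank(im d_{k+1}).
rank(ker d_1) = rank(C_1) - rank(d_1) = 11 - 3 = 8.
rank(im d_{1+1}) = 4.
rank H_1 = 8 - 4 = 4

4


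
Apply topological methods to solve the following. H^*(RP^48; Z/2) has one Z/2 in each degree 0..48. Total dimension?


H^k(RP^48; Z/2) = Z/2 for each 0 <= k <= 48.
Total dimension = 48 + 1 = 49

49


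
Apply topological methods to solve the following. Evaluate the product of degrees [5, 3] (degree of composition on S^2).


Degree is multiplicative: deg(composition) = product of degrees.
= (5) * (3) = 15

15


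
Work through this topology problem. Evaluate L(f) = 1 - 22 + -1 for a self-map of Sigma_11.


L(f) = tr(f_0*) - tr(f_1*) + tr(f_2*).
= 1 - (22) + (-1)
= -22

-22


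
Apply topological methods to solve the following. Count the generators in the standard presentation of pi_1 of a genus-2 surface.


Standard presentation: pi_1(Sigma_g) = <a_1,b_1,...,a_g,b_g | [a_1,b_1]...[a_g,b_g] = 1>.
Number of generators = 2g = 2*2 = 4

4


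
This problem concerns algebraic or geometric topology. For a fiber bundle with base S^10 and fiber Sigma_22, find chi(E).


chi(S^10) = 2 (n even), chi(Sigma_22) = 2 - 2*22 = -42.
chi(E) = 2 * (-42) = -84

-84


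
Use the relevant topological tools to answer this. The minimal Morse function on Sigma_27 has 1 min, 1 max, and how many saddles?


A perfect Morse function has m_k = b_k.
For Sigma_27: b_0=1, b_1=2g=54, b_2=1.
Saddles m_1 = 2g = 54

54


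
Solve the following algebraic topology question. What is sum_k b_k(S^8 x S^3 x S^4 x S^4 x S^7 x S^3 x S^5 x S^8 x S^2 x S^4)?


Total Betti number is multiplicative under products.
Each S^d (d>=1) has total Betti number 2.
There are 10 sphere factors.
Total = 2^10 = 1024

1024


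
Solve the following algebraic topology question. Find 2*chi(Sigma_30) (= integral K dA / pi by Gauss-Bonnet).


Gauss-Bonnet: integral K dA = 2*pi*chi(M).
chi(Sigma_30) = 2 - 2*30 = -58.
(integral K dA)/pi = 2*chi = 2*(-58) = -116

-116


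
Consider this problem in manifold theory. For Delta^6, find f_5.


Delta^6 has 6+1 vertices. A 5-face is a choice of 5+1 vertices.
f_5 = C(6+1, 5+1) = C(7,6) = 7

7


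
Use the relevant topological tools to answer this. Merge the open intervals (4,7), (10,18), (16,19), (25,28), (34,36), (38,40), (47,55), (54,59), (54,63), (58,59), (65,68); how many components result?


Sort and merge overlapping open intervals.
Merged: (4,7), (10,19), (25,28), (34,36), (38,40), (47,63), (65,68).
Number of components = 7

7


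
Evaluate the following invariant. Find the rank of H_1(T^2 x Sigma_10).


pi_1(A x B) = pi_1(A) x pi_1(B); rank of abelianization = b_1.
b_1(T^2) = 2, b_1(Sigma_10) = 2*10 = 20.
b_1(product) = 2 + 20 = 22

22


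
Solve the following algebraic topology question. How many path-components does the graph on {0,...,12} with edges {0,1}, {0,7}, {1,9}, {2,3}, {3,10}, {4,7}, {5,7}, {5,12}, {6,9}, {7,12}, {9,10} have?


Run DFS/union-find over 13 vertices.
V = 13, E = 11.
Number of components = 3

3


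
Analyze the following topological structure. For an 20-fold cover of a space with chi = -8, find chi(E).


For a finite covering: chi(E) = (number of sheets) * chi(B).
chi(E) = 20 * (-8) = -160

-160


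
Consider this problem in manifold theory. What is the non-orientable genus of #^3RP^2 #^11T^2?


Since a >= 1, the sum is non-orientable; each T^2 can be replaced by RP^2 # RP^2 (since T^2#RP^2 = 3RP^2).
Total crosscaps k = 3 + 2*11 = 25.
Check via chi: chi = 3*1 + 11*0 - (3+11-1)*2 = -23 = 2 - k = -23. Consistent.

25


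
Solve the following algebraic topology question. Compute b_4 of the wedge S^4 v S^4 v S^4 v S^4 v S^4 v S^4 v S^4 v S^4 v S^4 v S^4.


For a wedge of spheres, H_k (k>0) is free on one generator per sphere of dimension k.
Spheres of dimension 4: count = 10.
b_4 = 10

10


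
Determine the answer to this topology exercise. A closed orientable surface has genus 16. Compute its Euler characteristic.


For a closed orientable surface of genus g: chi = 2 - 2g.
Here g = 16.
chi = 2 - 2*16 = 2 - 32 = -30

-30


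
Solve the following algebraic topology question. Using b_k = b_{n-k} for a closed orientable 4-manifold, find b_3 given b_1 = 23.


Poincare duality for closed orientable n-manifolds: b_k = b_{n-k}.
Here n = 4, so b_3 = b_1 = 23

23


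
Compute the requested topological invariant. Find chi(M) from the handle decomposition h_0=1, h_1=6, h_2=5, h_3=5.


Handles of index k contribute (-1)^k to chi (same as CW cells).
chi = (1) + (-6) + (5) + (-5) = -5

-5


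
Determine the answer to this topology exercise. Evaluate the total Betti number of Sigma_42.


For Sigma_42: b_0 = 1, b_1 = 2g = 84, b_2 = 1.
Total = 1 + 84 + 1 = 86

86


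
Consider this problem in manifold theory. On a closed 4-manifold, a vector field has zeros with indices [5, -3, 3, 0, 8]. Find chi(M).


Poincare-Hopf: chi(M) = sum of indices of zeros.
chi = (5) + (-3) + (3) + (0) + (8) = 13

13


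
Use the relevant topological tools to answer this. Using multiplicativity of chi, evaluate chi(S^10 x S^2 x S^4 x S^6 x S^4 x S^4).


chi is multiplicative: chi(X x Y) = chi(X) chi(Y).
Each even-dim sphere has chi = 2. There are 6 factors.
chi = 2^6 = 64

64


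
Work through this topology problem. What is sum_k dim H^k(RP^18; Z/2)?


H^k(RP^18; Z/2) = Z/2 for each 0 <= k <= 18.
Total dimension = 18 + 1 = 19

19


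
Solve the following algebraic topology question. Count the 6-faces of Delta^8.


Delta^8 has 8+1 vertices. A 6-face is a choice of 6+1 vertices.
f_6 = C(8+1, 6+1) = C(9,7) = 36

36


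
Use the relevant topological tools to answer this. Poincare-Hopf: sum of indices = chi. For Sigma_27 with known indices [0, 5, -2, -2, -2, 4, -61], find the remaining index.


Poincare-Hopf: sum of indices = chi(M).
chi(Sigma_27) = 2 - 2*27 = -52.
Sum of known indices = -58.
x = chi - (sum known) = -52 - (-58) = 6

6


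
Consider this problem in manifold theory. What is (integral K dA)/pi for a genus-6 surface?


Gauss-Bonnet: integral K dA = 2*pi*chi(M).
chi(Sigma_6) = 2 - 2*6 = -10.
(integral K dA)/pi = 2*chi = 2*(-10) = -20

-20
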